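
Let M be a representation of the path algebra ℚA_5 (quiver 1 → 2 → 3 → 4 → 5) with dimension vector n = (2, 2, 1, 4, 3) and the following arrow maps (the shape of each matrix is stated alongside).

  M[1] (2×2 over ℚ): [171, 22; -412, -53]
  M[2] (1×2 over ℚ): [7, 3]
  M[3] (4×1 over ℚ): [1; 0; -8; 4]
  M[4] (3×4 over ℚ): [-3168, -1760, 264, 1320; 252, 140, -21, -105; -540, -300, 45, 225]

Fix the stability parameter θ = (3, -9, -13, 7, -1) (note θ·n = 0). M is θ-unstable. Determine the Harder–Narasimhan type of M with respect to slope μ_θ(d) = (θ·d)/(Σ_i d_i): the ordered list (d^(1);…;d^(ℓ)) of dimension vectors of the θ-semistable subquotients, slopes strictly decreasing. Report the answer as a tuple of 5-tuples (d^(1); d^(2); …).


Interval decomposition of M: I[1,2], I[1,4], I[4,4]^2, I[4,5], I[5,5]^2.
HN type (ℓ=5): μ^(1)=7; μ^(2)=3; μ^(3)=-1; μ^(4)=-3; μ^(5)=-19/3

((0, 0, 0, 3, 0); (0, 0, 0, 1, 1); (0, 0, 0, 0, 2); (1, 1, 0, 0, 0); (1, 1, 1, 0, 0))


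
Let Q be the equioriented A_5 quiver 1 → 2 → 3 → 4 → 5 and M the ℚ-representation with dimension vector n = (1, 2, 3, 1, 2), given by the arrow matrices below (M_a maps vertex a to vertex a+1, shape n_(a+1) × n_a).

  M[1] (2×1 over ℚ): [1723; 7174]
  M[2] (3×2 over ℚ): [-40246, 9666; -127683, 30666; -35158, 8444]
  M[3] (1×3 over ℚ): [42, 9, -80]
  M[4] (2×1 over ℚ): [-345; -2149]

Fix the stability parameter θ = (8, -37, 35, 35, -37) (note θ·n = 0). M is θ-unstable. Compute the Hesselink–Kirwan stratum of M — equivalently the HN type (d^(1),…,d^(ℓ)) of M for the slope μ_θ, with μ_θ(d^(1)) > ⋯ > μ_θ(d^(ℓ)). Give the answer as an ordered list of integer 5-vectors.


Interval decomposition of M: I[1,5], I[2,3], I[3,3], I[5,5].
HN type (ℓ=4): μ^(1)=35; μ^(2)=11; μ^(3)=-29/2; μ^(4)=-37

((0, 0, 2, 0, 0); (0, 0, 1, 1, 1); (1, 1, 0, 0, 0); (0, 1, 0, 0, 1))


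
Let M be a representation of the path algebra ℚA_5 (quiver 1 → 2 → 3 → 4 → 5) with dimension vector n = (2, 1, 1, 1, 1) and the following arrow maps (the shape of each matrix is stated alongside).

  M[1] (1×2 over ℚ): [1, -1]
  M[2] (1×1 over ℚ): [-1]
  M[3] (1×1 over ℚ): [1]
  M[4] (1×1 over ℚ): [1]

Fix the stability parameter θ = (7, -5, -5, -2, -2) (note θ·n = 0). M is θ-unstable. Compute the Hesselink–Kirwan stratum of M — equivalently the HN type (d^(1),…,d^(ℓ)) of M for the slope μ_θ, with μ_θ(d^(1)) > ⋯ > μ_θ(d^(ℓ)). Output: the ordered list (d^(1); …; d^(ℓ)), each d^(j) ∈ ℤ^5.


Via rank(M_{q-1}∘⋯∘M_p): M ≅ I[1,1], I[1,5].
μ_θ-semistable layers: μ^(1)=7; μ^(2)=-7/5

((1, 0, 0, 0, 0); (1, 1, 1, 1, 1))


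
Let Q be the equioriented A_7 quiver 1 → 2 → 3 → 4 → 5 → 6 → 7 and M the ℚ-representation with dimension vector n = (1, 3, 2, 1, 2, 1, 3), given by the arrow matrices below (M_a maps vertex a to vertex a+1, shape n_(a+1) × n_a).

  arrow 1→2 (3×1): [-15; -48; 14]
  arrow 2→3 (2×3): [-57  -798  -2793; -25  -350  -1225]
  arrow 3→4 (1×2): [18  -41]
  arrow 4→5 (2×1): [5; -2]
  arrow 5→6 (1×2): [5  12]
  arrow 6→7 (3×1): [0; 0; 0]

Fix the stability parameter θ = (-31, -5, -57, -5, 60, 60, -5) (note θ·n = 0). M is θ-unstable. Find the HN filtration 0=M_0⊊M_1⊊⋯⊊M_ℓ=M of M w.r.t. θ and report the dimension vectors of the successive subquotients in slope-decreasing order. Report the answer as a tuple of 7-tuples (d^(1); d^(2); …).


Via rank(M_{q-1}∘⋯∘M_p): M ≅ I[1,6], I[2,2]^2, I[3,3], I[5,5], I[7,7]^3.
μ_θ-semistable layers: μ^(1)=60; μ^(2)=-5; μ^(3)=-31; μ^(4)=-57

((0, 0, 0, 0, 2, 1, 0); (0, 2, 0, 1, 0, 0, 3); (1, 1, 1, 0, 0, 0, 0); (0, 0, 1, 0, 0, 0, 0))


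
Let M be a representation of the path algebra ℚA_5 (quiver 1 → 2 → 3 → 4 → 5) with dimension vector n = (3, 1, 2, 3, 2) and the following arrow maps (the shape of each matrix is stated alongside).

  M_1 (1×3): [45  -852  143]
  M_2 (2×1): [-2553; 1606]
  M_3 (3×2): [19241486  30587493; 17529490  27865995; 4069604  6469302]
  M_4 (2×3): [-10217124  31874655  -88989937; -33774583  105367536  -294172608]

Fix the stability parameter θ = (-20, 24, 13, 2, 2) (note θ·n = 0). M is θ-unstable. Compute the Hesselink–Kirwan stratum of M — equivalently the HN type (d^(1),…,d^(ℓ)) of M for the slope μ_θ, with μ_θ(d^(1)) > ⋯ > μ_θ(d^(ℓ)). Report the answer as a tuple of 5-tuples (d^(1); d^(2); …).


Barcode: M ≅ I[1,1]^2, I[1,3], I[3,5], I[4,4], I[4,5]. HN layers by μ_θ (4 steps, strictly decreasing):
  μ^(1)=37/2; μ^(2)=17/3; μ^(3)=2; μ^(4)=-20

((0, 1, 1, 0, 0); (0, 0, 1, 1, 1); (0, 0, 0, 2, 1); (3, 0, 0, 0, 0))


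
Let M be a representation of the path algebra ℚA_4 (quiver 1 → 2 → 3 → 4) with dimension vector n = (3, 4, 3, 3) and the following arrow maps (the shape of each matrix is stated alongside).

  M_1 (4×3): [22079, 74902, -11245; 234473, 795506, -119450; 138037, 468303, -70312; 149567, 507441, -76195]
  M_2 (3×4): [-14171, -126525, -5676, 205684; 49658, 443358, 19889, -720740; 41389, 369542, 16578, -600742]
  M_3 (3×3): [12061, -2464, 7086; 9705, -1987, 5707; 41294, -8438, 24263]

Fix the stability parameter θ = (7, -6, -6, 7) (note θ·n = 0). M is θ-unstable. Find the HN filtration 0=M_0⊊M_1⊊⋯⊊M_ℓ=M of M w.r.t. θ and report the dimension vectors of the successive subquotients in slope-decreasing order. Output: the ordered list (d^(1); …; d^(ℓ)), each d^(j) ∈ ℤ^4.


Barcode: M ≅ I[1,4]^3, I[2,2]. HN layers by μ_θ (3 steps, strictly decreasing):
  μ^(1)=7; μ^(2)=-5/3; μ^(3)=-6

((0, 0, 0, 3); (3, 3, 3, 0); (0, 1, 0, 0))


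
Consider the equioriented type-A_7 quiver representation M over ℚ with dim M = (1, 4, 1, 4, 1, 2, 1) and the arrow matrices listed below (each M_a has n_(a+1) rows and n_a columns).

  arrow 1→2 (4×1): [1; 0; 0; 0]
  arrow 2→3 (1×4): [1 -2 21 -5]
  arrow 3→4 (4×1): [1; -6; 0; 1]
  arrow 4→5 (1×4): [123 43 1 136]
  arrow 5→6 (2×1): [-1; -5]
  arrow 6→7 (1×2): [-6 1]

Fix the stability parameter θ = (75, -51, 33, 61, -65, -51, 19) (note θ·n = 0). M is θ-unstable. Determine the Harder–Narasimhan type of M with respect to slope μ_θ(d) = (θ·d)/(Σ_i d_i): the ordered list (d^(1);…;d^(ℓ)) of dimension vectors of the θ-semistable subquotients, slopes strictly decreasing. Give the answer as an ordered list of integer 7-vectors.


Interval decomposition of M: I[1,7], I[2,2]^3, I[4,4]^3, I[6,6].
HN type (ℓ=4): μ^(1)=61; μ^(2)=19; μ^(3)=1/3; μ^(4)=-51

((0, 0, 0, 3, 0, 0, 0); (0, 0, 0, 0, 0, 0, 1); (1, 1, 1, 1, 1, 1, 0); (0, 3, 0, 0, 0, 1, 0))


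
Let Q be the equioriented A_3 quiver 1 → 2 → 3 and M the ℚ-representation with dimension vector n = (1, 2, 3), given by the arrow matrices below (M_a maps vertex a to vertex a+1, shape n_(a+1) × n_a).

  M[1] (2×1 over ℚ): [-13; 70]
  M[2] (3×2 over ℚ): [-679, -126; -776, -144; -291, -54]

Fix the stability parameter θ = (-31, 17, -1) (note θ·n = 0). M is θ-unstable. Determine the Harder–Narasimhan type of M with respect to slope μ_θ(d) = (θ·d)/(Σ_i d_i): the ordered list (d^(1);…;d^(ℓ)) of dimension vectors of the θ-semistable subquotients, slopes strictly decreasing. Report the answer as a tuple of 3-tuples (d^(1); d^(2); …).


Interval decomposition of M: I[1,3], I[2,2], I[3,3]^2.
HN type (ℓ=4): μ^(1)=17; μ^(2)=8; μ^(3)=-1; μ^(4)=-31

((0, 1, 0); (0, 1, 1); (0, 0, 2); (1, 0, 0))


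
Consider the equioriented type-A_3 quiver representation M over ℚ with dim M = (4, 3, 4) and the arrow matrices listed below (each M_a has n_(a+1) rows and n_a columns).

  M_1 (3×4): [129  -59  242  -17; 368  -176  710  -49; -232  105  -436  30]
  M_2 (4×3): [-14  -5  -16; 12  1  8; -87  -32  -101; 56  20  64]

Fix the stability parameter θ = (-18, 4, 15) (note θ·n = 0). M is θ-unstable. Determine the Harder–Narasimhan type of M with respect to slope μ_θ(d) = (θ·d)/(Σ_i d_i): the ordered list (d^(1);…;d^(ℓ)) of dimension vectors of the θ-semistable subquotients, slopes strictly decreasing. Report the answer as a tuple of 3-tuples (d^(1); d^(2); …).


Barcode: M ≅ I[1,1], I[1,3]^3, I[3,3]. HN layers by μ_θ (3 steps, strictly decreasing):
  μ^(1)=15; μ^(2)=4; μ^(3)=-18

((0, 0, 4); (0, 3, 0); (4, 0, 0))


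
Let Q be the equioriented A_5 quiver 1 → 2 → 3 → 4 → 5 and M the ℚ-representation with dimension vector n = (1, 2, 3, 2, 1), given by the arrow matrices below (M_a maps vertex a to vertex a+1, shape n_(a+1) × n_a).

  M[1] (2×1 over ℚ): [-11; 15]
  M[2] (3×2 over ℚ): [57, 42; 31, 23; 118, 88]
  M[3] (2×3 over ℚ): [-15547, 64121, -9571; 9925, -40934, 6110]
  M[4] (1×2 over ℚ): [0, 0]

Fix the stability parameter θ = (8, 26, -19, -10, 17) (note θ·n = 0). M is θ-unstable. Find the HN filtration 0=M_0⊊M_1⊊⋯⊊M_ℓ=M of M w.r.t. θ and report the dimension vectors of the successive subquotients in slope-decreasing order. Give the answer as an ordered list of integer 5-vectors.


Interval decomposition of M: I[1,4], I[2,4], I[3,3], I[5,5].
HN type (ℓ=4): μ^(1)=17; μ^(2)=5/4; μ^(3)=-1; μ^(4)=-19

((0, 0, 0, 0, 1); (1, 1, 1, 1, 0); (0, 1, 1, 1, 0); (0, 0, 1, 0, 0))


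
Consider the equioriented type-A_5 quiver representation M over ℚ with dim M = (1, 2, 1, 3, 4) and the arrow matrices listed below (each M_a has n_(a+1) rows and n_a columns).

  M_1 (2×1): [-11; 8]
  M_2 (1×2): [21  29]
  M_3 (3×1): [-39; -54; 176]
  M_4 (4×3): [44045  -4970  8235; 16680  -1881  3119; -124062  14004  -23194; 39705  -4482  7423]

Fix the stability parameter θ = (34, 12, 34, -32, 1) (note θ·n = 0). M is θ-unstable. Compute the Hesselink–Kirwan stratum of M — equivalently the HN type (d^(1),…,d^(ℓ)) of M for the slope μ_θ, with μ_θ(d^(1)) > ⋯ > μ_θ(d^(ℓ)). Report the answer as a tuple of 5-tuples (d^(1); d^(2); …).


Via rank(M_{q-1}∘⋯∘M_p): M ≅ I[1,5], I[2,2], I[4,4], I[4,5], I[5,5]^2.
μ_θ-semistable layers: μ^(1)=12; μ^(2)=49/5; μ^(3)=1; μ^(4)=-32

((0, 1, 0, 0, 0); (1, 1, 1, 1, 1); (0, 0, 0, 0, 3); (0, 0, 0, 2, 0))


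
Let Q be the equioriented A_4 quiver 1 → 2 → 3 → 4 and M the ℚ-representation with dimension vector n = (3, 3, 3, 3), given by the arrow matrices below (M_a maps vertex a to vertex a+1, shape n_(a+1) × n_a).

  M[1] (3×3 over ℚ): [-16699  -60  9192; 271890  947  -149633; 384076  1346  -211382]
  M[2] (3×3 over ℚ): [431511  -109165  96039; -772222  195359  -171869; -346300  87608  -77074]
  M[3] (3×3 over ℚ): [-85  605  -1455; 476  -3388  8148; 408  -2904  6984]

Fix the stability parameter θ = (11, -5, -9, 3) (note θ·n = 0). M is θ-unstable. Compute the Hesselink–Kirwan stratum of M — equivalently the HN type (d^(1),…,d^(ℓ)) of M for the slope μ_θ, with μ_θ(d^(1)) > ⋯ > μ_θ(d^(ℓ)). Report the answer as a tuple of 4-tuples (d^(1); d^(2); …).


Interval decomposition of M: I[1,1], I[1,3], I[1,4], I[2,3], I[4,4]^2.
HN type (ℓ=4): μ^(1)=11; μ^(2)=3; μ^(3)=-1; μ^(4)=-7

((1, 0, 0, 0); (0, 0, 0, 3); (2, 2, 2, 0); (0, 1, 1, 0))


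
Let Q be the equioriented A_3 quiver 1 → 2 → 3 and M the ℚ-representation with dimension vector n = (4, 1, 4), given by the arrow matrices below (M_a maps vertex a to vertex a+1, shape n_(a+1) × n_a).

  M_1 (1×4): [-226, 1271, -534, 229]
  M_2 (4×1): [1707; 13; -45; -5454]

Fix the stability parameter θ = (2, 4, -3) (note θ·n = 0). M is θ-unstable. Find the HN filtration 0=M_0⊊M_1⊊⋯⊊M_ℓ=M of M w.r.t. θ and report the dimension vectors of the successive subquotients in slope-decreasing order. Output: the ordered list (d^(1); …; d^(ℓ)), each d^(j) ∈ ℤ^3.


Barcode: M ≅ I[1,1]^3, I[1,3], I[3,3]^3. HN layers by μ_θ (3 steps, strictly decreasing):
  μ^(1)=2; μ^(2)=1; μ^(3)=-3

((3, 0, 0); (1, 1, 1); (0, 0, 3))


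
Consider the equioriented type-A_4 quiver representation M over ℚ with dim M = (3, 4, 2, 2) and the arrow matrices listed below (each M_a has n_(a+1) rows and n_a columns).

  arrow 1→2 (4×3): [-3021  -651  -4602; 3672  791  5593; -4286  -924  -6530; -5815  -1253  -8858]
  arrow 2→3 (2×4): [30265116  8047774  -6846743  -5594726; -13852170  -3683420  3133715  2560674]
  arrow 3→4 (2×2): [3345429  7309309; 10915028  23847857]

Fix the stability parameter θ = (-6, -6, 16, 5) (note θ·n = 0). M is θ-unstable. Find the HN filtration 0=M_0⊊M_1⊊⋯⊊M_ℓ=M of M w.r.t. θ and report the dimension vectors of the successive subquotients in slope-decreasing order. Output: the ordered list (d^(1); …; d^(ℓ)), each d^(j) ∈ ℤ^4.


Interval decomposition of M: I[1,1], I[1,2], I[1,4], I[2,2], I[2,4].
HN type (ℓ=2): μ^(1)=21/2; μ^(2)=-6

((0, 0, 2, 2); (3, 4, 0, 0))


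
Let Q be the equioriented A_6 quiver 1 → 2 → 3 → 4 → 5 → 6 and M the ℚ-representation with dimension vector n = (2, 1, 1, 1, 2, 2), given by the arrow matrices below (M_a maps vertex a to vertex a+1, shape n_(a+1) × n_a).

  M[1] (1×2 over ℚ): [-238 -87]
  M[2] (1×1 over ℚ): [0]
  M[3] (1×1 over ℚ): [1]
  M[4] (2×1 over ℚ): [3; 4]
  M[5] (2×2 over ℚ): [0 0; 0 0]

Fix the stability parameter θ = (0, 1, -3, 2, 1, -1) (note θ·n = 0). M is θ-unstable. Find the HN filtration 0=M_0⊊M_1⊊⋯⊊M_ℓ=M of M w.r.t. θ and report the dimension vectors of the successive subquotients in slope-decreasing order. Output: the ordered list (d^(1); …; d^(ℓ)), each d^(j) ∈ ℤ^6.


Barcode: M ≅ I[1,1], I[1,2], I[3,5], I[5,5], I[6,6]^2. HN layers by μ_θ (5 steps, strictly decreasing):
  μ^(1)=3/2; μ^(2)=1; μ^(3)=0; μ^(4)=-1; μ^(5)=-3

((0, 0, 0, 1, 1, 0); (0, 1, 0, 0, 1, 0); (2, 0, 0, 0, 0, 0); (0, 0, 0, 0, 0, 2); (0, 0, 1, 0, 0, 0))


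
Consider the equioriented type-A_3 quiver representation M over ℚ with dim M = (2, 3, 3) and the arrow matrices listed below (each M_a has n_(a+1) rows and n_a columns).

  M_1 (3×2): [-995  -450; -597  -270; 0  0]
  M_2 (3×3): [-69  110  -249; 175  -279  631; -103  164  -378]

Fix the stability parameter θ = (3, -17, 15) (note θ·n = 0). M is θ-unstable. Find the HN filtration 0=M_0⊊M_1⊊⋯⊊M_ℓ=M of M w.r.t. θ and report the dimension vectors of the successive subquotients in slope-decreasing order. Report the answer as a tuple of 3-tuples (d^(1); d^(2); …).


Barcode: M ≅ I[1,1], I[1,3], I[2,3]^2. HN layers by μ_θ (4 steps, strictly decreasing):
  μ^(1)=15; μ^(2)=3; μ^(3)=-7; μ^(4)=-17

((0, 0, 3); (1, 0, 0); (1, 1, 0); (0, 2, 0))


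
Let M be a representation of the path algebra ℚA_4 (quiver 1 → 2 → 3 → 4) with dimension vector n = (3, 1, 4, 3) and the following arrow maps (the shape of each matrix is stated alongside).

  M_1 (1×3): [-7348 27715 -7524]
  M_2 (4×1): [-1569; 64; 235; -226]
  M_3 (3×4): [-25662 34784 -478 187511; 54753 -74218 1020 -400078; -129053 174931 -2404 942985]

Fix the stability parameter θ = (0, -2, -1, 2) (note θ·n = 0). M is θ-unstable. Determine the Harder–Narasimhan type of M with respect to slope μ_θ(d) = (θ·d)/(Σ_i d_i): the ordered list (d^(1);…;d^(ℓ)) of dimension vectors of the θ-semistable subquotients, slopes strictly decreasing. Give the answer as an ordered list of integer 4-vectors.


Via rank(M_{q-1}∘⋯∘M_p): M ≅ I[1,1]^2, I[1,4], I[3,3], I[3,4]^2.
μ_θ-semistable layers: μ^(1)=2; μ^(2)=0; μ^(3)=-1

((0, 0, 0, 3); (2, 0, 0, 0); (1, 1, 4, 0))


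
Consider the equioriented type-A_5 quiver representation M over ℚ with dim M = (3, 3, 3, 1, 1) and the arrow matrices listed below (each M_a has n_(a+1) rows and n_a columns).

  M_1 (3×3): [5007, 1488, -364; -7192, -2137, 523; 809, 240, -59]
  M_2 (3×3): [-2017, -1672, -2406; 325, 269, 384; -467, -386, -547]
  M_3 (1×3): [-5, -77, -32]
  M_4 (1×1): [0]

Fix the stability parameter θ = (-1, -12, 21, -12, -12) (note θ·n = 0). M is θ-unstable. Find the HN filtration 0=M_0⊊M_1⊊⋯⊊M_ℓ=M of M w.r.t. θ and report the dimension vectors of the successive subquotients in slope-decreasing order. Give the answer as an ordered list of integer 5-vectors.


Via rank(M_{q-1}∘⋯∘M_p): M ≅ I[1,3]^2, I[1,4], I[5,5].
μ_θ-semistable layers: μ^(1)=21; μ^(2)=9/2; μ^(3)=-13/2; μ^(4)=-12

((0, 0, 2, 0, 0); (0, 0, 1, 1, 0); (3, 3, 0, 0, 0); (0, 0, 0, 0, 1))


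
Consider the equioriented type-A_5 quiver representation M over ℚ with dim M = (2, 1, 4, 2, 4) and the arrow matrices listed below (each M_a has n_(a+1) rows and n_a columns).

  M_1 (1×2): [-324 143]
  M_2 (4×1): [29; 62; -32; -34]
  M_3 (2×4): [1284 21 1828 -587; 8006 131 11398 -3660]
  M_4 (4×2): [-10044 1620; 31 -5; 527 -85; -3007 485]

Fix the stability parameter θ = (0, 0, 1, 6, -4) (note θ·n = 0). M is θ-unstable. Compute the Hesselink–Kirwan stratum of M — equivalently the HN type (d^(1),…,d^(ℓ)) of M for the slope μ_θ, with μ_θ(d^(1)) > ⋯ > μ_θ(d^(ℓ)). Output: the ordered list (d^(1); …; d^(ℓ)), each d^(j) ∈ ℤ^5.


Interval decomposition of M: I[1,1], I[1,3], I[3,3], I[3,4], I[3,5], I[5,5]^3.
HN type (ℓ=4): μ^(1)=6; μ^(2)=1; μ^(3)=0; μ^(4)=-4

((0, 0, 0, 1, 0); (0, 0, 4, 1, 1); (2, 1, 0, 0, 0); (0, 0, 0, 0, 3))


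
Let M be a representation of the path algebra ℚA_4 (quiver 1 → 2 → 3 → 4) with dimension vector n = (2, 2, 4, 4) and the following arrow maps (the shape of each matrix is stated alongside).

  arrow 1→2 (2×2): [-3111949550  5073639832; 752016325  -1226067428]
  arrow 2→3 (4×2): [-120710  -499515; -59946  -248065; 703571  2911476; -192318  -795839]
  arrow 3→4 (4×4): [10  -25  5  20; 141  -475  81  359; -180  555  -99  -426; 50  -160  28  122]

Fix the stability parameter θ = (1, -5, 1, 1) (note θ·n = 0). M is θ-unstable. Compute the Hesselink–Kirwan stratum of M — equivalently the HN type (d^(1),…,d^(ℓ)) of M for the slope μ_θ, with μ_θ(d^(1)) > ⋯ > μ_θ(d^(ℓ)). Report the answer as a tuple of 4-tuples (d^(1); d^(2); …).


Via rank(M_{q-1}∘⋯∘M_p): M ≅ I[1,1], I[1,4], I[2,3], I[3,3], I[3,4], I[4,4]^2.
μ_θ-semistable layers: μ^(1)=1; μ^(2)=-2; μ^(3)=-5

((1, 0, 4, 4); (1, 1, 0, 0); (0, 1, 0, 0))


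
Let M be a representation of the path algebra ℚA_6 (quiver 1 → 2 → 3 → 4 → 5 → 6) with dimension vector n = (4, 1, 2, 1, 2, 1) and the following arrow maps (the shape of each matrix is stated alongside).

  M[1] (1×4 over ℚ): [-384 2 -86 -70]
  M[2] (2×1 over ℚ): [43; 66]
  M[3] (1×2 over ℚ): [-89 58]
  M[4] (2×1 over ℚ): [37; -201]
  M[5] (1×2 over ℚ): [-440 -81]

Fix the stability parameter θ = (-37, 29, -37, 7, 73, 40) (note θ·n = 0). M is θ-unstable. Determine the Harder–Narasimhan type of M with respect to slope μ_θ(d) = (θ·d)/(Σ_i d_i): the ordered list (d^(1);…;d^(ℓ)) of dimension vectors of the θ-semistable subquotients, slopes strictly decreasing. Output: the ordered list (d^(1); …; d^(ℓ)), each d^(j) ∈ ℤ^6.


Barcode: M ≅ I[1,1]^3, I[1,6], I[3,3], I[5,5]. HN layers by μ_θ (5 steps, strictly decreasing):
  μ^(1)=73; μ^(2)=113/2; μ^(3)=7; μ^(4)=-4; μ^(5)=-37

((0, 0, 0, 0, 1, 0); (0, 0, 0, 0, 1, 1); (0, 0, 0, 1, 0, 0); (0, 1, 1, 0, 0, 0); (4, 0, 1, 0, 0, 0))


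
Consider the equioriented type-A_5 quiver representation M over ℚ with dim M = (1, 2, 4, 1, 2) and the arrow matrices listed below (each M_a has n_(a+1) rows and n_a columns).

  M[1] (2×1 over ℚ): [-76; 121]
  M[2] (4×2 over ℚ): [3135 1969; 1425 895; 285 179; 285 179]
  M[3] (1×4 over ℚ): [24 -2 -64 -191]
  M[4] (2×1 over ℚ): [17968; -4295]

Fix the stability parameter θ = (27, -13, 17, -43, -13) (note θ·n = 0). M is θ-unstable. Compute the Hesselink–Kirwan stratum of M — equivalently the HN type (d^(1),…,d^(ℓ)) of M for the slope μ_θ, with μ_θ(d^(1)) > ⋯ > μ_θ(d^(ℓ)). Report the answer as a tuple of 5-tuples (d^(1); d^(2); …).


Via rank(M_{q-1}∘⋯∘M_p): M ≅ I[1,5], I[2,2], I[3,3]^3, I[5,5].
μ_θ-semistable layers: μ^(1)=17; μ^(2)=-5; μ^(3)=-13

((0, 0, 3, 0, 0); (1, 1, 1, 1, 1); (0, 1, 0, 0, 1))


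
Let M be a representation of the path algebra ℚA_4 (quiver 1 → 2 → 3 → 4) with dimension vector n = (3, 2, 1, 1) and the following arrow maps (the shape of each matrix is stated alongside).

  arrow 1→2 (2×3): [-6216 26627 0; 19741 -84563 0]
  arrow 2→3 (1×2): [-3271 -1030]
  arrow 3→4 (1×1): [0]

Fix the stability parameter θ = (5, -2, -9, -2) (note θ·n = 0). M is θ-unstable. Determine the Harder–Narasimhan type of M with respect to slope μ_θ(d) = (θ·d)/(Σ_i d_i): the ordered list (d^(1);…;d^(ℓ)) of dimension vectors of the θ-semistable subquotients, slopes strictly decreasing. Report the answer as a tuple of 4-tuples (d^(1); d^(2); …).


Via rank(M_{q-1}∘⋯∘M_p): M ≅ I[1,1], I[1,2], I[1,3], I[4,4].
μ_θ-semistable layers: μ^(1)=5; μ^(2)=3/2; μ^(3)=-2

((1, 0, 0, 0); (1, 1, 0, 0); (1, 1, 1, 1))


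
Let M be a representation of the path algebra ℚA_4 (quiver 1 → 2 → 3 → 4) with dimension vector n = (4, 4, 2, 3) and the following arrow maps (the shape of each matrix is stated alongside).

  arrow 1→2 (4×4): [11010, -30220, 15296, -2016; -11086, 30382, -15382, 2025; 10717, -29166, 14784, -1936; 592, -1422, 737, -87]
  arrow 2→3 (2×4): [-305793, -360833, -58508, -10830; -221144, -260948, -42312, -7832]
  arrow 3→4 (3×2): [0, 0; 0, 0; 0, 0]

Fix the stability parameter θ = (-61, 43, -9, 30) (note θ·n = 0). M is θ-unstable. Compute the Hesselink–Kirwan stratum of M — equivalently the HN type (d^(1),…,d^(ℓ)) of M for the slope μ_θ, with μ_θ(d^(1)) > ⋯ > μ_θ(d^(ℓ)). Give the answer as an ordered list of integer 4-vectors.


Barcode: M ≅ I[1,1], I[1,2]^2, I[1,3], I[2,3], I[4,4]^3. HN layers by μ_θ (4 steps, strictly decreasing):
  μ^(1)=43; μ^(2)=30; μ^(3)=17; μ^(4)=-61

((0, 2, 0, 0); (0, 0, 0, 3); (0, 2, 2, 0); (4, 0, 0, 0))


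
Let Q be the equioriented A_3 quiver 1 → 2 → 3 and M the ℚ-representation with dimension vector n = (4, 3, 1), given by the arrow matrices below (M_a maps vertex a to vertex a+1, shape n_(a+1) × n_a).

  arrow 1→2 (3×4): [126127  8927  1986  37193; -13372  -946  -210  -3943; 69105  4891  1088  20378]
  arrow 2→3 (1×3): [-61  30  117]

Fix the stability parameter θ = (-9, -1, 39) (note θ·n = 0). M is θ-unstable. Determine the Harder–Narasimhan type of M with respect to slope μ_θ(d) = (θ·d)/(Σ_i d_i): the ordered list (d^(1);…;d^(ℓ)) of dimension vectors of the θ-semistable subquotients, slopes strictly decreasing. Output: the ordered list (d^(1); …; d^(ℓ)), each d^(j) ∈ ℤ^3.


Barcode: M ≅ I[1,1], I[1,2]^2, I[1,3]. HN layers by μ_θ (3 steps, strictly decreasing):
  μ^(1)=39; μ^(2)=-1; μ^(3)=-9

((0, 0, 1); (0, 3, 0); (4, 0, 0))


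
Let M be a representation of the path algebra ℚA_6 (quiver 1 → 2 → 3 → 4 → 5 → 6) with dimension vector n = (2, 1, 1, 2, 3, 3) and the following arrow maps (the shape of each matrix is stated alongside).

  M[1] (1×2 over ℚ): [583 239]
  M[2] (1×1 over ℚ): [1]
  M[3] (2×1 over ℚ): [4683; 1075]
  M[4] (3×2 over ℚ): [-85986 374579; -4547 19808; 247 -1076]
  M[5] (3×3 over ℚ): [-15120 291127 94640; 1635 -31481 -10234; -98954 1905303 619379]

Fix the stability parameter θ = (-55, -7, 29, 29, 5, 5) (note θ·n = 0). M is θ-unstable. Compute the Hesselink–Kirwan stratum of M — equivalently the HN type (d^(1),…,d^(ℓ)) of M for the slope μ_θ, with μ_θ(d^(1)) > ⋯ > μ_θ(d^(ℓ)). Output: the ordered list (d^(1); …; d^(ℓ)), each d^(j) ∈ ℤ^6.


Interval decomposition of M: I[1,1], I[1,6], I[4,6], I[5,6].
HN type (ℓ=5): μ^(1)=17; μ^(2)=13; μ^(3)=5; μ^(4)=-7; μ^(5)=-55

((0, 0, 1, 1, 1, 1); (0, 0, 0, 1, 1, 1); (0, 0, 0, 0, 1, 1); (0, 1, 0, 0, 0, 0); (2, 0, 0, 0, 0, 0))


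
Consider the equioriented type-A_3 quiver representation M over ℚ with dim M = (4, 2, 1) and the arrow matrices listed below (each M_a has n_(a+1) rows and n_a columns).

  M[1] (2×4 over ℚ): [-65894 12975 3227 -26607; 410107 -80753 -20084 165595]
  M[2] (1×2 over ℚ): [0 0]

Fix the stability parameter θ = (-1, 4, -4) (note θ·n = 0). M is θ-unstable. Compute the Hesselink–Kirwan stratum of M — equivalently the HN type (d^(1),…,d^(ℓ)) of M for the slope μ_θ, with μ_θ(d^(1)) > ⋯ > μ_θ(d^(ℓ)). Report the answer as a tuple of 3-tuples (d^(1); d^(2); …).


Barcode: M ≅ I[1,1]^2, I[1,2]^2, I[3,3]. HN layers by μ_θ (3 steps, strictly decreasing):
  μ^(1)=4; μ^(2)=-1; μ^(3)=-4

((0, 2, 0); (4, 0, 0); (0, 0, 1))


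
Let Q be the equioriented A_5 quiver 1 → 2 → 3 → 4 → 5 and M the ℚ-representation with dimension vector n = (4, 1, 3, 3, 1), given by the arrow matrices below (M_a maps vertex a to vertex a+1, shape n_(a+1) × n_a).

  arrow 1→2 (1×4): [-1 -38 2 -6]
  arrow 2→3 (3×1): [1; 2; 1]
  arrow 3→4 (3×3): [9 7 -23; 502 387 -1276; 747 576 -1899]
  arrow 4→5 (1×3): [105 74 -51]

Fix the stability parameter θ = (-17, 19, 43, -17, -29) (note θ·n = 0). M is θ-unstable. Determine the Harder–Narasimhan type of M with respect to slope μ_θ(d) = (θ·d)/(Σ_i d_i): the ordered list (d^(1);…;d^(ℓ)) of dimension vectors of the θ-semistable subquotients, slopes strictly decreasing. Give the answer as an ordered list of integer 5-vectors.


Via rank(M_{q-1}∘⋯∘M_p): M ≅ I[1,1]^3, I[1,3], I[3,4], I[3,5], I[4,4].
μ_θ-semistable layers: μ^(1)=43; μ^(2)=19; μ^(3)=13; μ^(4)=-1; μ^(5)=-17

((0, 0, 1, 0, 0); (0, 1, 0, 0, 0); (0, 0, 1, 1, 0); (0, 0, 1, 1, 1); (4, 0, 0, 1, 0))


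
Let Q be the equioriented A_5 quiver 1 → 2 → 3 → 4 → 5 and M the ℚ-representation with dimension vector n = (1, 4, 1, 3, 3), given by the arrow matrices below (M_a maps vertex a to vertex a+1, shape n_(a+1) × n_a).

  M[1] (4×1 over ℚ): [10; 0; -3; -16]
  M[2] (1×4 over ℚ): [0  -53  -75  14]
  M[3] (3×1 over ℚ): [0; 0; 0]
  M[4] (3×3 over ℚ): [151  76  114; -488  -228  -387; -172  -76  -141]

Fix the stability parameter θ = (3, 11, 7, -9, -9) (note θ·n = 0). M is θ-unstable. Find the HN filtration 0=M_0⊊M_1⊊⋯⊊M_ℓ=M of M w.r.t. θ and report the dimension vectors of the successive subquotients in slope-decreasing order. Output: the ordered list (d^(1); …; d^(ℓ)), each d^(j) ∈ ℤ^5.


Via rank(M_{q-1}∘⋯∘M_p): M ≅ I[1,3], I[2,2]^3, I[4,4], I[4,5]^2, I[5,5].
μ_θ-semistable layers: μ^(1)=11; μ^(2)=9; μ^(3)=3; μ^(4)=-9

((0, 3, 0, 0, 0); (0, 1, 1, 0, 0); (1, 0, 0, 0, 0); (0, 0, 0, 3, 3))


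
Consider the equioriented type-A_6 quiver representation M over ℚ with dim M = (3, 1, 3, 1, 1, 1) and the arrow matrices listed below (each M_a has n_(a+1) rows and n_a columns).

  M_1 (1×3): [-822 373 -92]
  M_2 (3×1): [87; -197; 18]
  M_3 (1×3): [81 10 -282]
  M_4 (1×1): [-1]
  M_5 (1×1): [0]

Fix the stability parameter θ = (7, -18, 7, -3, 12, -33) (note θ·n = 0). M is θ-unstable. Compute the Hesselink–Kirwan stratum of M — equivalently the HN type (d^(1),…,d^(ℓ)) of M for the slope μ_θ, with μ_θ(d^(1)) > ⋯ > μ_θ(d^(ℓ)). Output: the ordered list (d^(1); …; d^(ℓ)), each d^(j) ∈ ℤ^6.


Barcode: M ≅ I[1,1]^2, I[1,5], I[3,3]^2, I[6,6]. HN layers by μ_θ (5 steps, strictly decreasing):
  μ^(1)=12; μ^(2)=7; μ^(3)=2; μ^(4)=-11/2; μ^(5)=-33

((0, 0, 0, 0, 1, 0); (2, 0, 2, 0, 0, 0); (0, 0, 1, 1, 0, 0); (1, 1, 0, 0, 0, 0); (0, 0, 0, 0, 0, 1))


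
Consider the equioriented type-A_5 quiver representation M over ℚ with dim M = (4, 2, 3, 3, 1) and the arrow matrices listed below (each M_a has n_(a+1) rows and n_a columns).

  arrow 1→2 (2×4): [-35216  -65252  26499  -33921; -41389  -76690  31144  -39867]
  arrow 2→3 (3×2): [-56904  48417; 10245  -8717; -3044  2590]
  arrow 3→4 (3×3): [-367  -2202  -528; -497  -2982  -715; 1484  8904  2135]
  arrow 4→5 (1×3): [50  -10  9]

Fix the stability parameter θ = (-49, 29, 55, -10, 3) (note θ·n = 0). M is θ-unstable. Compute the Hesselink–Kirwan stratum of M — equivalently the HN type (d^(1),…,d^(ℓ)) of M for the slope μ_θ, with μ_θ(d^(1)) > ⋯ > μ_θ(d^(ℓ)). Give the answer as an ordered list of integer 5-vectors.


Via rank(M_{q-1}∘⋯∘M_p): M ≅ I[1,1]^2, I[1,3], I[1,5], I[3,4], I[4,4].
μ_θ-semistable layers: μ^(1)=55; μ^(2)=29; μ^(3)=45/2; μ^(4)=77/4; μ^(5)=-10; μ^(6)=-49

((0, 0, 1, 0, 0); (0, 1, 0, 0, 0); (0, 0, 1, 1, 0); (0, 1, 1, 1, 1); (0, 0, 0, 1, 0); (4, 0, 0, 0, 0))


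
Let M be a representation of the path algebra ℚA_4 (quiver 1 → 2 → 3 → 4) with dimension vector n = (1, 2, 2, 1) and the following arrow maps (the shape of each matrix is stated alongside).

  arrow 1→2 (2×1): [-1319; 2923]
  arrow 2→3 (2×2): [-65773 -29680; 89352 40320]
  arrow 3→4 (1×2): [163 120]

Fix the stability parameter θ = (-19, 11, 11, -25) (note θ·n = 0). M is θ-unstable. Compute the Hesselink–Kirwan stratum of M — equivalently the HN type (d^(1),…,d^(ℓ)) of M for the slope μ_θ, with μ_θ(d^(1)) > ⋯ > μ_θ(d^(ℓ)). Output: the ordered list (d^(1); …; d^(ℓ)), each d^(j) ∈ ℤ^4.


Via rank(M_{q-1}∘⋯∘M_p): M ≅ I[1,4], I[2,2], I[3,3].
μ_θ-semistable layers: μ^(1)=11; μ^(2)=-1; μ^(3)=-19

((0, 1, 1, 0); (0, 1, 1, 1); (1, 0, 0, 0))


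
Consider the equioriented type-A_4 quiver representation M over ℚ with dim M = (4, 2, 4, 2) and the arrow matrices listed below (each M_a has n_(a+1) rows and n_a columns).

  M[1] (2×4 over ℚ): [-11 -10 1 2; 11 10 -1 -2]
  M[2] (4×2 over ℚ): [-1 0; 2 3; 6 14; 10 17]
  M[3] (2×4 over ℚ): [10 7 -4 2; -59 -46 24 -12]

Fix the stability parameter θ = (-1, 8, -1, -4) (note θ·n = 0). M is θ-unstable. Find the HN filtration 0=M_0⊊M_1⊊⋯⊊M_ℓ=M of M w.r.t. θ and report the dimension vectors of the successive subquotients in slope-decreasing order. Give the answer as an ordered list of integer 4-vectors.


Interval decomposition of M: I[1,1]^3, I[1,4], I[2,4], I[3,3]^2.
HN type (ℓ=2): μ^(1)=1; μ^(2)=-1

((0, 2, 2, 2); (4, 0, 2, 0))


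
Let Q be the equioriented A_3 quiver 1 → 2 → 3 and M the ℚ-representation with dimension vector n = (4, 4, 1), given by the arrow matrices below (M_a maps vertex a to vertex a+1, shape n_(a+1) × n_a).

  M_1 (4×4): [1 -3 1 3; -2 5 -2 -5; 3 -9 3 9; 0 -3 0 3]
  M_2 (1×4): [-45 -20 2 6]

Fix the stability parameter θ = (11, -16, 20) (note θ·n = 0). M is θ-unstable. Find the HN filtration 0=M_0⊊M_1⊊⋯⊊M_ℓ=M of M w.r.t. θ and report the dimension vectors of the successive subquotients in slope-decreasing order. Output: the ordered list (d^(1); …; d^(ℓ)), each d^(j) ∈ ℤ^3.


Barcode: M ≅ I[1,1]^2, I[1,2], I[1,3], I[2,2]^2. HN layers by μ_θ (4 steps, strictly decreasing):
  μ^(1)=20; μ^(2)=11; μ^(3)=-5/2; μ^(4)=-16

((0, 0, 1); (2, 0, 0); (2, 2, 0); (0, 2, 0))


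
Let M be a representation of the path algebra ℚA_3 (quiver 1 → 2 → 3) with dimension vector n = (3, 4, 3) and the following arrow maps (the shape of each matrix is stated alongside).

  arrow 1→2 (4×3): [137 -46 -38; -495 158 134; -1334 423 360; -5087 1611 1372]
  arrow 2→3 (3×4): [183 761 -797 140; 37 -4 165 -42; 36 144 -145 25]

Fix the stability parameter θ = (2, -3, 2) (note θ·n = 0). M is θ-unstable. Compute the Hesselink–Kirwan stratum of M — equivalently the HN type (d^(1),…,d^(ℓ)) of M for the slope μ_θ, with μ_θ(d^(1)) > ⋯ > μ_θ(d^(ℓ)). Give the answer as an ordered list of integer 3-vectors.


Interval decomposition of M: I[1,3]^3, I[2,2].
HN type (ℓ=3): μ^(1)=2; μ^(2)=-1/2; μ^(3)=-3

((0, 0, 3); (3, 3, 0); (0, 1, 0))


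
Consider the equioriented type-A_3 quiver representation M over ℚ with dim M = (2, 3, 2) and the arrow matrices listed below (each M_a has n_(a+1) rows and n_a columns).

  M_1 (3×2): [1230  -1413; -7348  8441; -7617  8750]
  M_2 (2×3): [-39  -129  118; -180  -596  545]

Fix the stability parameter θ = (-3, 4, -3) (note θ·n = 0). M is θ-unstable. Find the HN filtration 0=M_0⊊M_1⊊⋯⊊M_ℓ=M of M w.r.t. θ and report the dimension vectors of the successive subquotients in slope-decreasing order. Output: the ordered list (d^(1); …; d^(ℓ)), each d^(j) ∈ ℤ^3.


Via rank(M_{q-1}∘⋯∘M_p): M ≅ I[1,3]^2, I[2,2].
μ_θ-semistable layers: μ^(1)=4; μ^(2)=1/2; μ^(3)=-3

((0, 1, 0); (0, 2, 2); (2, 0, 0))


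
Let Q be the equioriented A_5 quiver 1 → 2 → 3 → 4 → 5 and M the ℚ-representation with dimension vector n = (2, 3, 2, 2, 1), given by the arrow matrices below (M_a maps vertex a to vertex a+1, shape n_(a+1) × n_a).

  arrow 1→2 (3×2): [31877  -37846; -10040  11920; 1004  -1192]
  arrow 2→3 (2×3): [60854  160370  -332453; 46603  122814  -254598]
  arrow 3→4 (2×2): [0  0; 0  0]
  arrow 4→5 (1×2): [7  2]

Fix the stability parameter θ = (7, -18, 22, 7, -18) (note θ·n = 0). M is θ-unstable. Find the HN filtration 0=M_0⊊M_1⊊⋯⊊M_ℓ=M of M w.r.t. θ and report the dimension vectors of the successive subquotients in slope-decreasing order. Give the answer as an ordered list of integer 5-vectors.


Interval decomposition of M: I[1,1], I[1,3], I[2,2], I[2,3], I[4,4], I[4,5].
HN type (ℓ=4): μ^(1)=22; μ^(2)=7; μ^(3)=-11/2; μ^(4)=-18

((0, 0, 2, 0, 0); (1, 0, 0, 1, 0); (1, 1, 0, 1, 1); (0, 2, 0, 0, 0))


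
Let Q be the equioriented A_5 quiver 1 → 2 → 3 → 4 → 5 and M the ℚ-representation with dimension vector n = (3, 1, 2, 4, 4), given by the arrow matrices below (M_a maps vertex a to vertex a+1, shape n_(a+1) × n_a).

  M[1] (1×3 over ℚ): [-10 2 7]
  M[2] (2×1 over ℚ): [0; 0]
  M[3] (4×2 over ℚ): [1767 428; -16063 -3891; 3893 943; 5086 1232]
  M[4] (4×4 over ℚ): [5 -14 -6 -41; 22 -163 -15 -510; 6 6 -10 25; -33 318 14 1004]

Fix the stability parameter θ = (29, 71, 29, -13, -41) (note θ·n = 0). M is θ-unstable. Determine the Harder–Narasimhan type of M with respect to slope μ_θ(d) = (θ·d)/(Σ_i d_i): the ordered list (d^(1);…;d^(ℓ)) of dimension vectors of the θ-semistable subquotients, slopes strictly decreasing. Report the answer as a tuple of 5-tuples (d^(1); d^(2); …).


Interval decomposition of M: I[1,1]^2, I[1,2], I[3,4], I[3,5], I[4,5]^2, I[5,5].
HN type (ℓ=6): μ^(1)=71; μ^(2)=29; μ^(3)=8; μ^(4)=-25/3; μ^(5)=-27; μ^(6)=-41

((0, 1, 0, 0, 0); (3, 0, 0, 0, 0); (0, 0, 1, 1, 0); (0, 0, 1, 1, 1); (0, 0, 0, 2, 2); (0, 0, 0, 0, 1))


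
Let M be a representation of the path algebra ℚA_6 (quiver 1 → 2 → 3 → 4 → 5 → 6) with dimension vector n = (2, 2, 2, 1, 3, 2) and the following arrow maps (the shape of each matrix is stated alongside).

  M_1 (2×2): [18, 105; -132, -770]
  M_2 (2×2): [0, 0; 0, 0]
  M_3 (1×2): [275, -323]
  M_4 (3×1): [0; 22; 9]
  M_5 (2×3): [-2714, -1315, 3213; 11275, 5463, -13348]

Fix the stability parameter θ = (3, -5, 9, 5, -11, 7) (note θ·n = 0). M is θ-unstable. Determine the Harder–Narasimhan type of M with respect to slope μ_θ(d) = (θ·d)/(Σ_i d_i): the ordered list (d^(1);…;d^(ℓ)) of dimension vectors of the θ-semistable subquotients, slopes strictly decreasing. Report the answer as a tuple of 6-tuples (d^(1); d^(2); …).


Via rank(M_{q-1}∘⋯∘M_p): M ≅ I[1,1], I[1,2], I[2,2], I[3,3], I[3,6], I[5,5], I[5,6].
μ_θ-semistable layers: μ^(1)=9; μ^(2)=7; μ^(3)=3; μ^(4)=1; μ^(5)=-1; μ^(6)=-5; μ^(7)=-11

((0, 0, 1, 0, 0, 0); (0, 0, 0, 0, 0, 2); (1, 0, 0, 0, 0, 0); (0, 0, 1, 1, 1, 0); (1, 1, 0, 0, 0, 0); (0, 1, 0, 0, 0, 0); (0, 0, 0, 0, 2, 0))


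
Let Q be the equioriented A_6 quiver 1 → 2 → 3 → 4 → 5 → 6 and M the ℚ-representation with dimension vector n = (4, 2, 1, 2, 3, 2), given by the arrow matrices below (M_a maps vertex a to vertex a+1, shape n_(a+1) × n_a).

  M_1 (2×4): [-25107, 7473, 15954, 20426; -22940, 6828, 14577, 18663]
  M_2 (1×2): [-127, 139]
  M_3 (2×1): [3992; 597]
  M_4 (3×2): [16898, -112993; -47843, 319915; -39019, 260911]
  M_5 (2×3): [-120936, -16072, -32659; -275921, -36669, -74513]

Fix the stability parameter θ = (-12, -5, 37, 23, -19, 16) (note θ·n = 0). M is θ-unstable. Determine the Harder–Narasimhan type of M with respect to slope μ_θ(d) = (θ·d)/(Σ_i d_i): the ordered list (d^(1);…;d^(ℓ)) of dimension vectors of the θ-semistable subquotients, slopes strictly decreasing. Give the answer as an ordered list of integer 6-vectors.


Interval decomposition of M: I[1,1]^2, I[1,2], I[1,6], I[4,6], I[5,5].
HN type (ℓ=6): μ^(1)=16; μ^(2)=41/3; μ^(3)=2; μ^(4)=-5; μ^(5)=-12; μ^(6)=-19

((0, 0, 0, 0, 0, 2); (0, 0, 1, 1, 1, 0); (0, 0, 0, 1, 1, 0); (0, 2, 0, 0, 0, 0); (4, 0, 0, 0, 0, 0); (0, 0, 0, 0, 1, 0))


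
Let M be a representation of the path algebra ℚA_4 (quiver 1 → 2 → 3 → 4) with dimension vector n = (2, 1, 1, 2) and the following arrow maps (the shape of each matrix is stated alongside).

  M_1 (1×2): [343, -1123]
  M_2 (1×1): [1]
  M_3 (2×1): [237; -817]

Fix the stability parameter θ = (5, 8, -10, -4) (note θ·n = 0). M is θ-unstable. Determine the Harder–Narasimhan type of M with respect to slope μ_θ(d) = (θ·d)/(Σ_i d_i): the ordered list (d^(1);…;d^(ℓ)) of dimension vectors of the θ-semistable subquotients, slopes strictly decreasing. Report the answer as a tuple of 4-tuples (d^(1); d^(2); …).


Via rank(M_{q-1}∘⋯∘M_p): M ≅ I[1,1], I[1,4], I[4,4].
μ_θ-semistable layers: μ^(1)=5; μ^(2)=-1/4; μ^(3)=-4

((1, 0, 0, 0); (1, 1, 1, 1); (0, 0, 0, 1))


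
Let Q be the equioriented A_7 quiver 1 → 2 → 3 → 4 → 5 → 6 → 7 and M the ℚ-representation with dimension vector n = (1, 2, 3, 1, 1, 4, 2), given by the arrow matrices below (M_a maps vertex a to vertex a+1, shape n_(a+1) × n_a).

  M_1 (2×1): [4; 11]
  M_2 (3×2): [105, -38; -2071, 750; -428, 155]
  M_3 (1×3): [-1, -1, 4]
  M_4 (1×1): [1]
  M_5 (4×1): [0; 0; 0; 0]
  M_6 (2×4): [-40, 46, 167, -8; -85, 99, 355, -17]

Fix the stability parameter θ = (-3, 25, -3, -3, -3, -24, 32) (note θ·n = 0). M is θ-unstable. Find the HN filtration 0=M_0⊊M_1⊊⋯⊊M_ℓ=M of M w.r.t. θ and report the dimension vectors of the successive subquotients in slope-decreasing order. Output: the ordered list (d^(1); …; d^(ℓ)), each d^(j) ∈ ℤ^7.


Barcode: M ≅ I[1,5], I[2,3], I[3,3], I[6,6]^2, I[6,7]^2. HN layers by μ_θ (5 steps, strictly decreasing):
  μ^(1)=32; μ^(2)=11; μ^(3)=4; μ^(4)=-3; μ^(5)=-24

((0, 0, 0, 0, 0, 0, 2); (0, 1, 1, 0, 0, 0, 0); (0, 1, 1, 1, 1, 0, 0); (1, 0, 1, 0, 0, 0, 0); (0, 0, 0, 0, 0, 4, 0))


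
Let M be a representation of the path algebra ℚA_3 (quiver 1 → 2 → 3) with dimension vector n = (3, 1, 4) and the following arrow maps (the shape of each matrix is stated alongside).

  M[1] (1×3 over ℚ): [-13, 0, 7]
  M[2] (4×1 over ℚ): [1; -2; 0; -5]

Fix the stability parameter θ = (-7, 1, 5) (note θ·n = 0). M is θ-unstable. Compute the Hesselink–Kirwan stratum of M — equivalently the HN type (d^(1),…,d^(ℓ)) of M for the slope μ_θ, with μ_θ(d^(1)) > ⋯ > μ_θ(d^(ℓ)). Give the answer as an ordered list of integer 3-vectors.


Barcode: M ≅ I[1,1]^2, I[1,3], I[3,3]^3. HN layers by μ_θ (3 steps, strictly decreasing):
  μ^(1)=5; μ^(2)=1; μ^(3)=-7

((0, 0, 4); (0, 1, 0); (3, 0, 0))


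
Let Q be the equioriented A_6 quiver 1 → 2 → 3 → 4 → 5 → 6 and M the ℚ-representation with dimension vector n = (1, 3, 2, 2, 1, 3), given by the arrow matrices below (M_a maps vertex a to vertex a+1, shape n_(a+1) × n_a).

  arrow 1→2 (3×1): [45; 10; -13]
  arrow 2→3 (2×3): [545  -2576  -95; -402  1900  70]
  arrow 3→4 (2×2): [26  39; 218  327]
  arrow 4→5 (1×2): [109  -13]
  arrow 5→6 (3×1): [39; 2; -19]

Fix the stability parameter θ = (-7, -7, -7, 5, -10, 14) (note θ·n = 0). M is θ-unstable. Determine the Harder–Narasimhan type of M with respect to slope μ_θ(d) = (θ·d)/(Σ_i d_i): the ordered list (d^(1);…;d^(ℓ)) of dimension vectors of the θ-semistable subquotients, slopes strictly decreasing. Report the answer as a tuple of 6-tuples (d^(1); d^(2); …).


Interval decomposition of M: I[1,2], I[2,3], I[2,4], I[4,6], I[6,6]^2.
HN type (ℓ=4): μ^(1)=14; μ^(2)=5; μ^(3)=-5/2; μ^(4)=-7

((0, 0, 0, 0, 0, 3); (0, 0, 0, 1, 0, 0); (0, 0, 0, 1, 1, 0); (1, 3, 2, 0, 0, 0))
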